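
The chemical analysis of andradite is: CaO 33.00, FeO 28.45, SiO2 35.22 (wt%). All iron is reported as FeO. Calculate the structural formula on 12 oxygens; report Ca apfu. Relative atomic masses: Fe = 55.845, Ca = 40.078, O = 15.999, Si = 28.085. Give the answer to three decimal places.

33.00 wt% CaO ÷ 56.077 g/mol = 0.58848 mol, giving 0.58848 Ca and 0.58848 O.
28.45 wt% FeO ÷ 71.844 g/mol = 0.39600 mol, giving 0.39600 Fe and 0.39600 O.
35.22 wt% SiO2 ÷ 60.083 g/mol = 0.58619 mol, giving 0.58619 Si and 1.17238 O.
Oxygen sums to 2.15686; scaling by 12/2.15686 = 5.56364 puts the formula on 12 O.
Ca: 0.58848 × 5.56364 = 3.274 atoms per formula unit.

3.274 Ca apfu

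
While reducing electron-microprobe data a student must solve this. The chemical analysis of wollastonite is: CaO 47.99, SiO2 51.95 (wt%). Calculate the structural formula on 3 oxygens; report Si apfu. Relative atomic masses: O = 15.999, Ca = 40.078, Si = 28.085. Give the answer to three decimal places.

47.99 wt% CaO ÷ 56.077 g/mol = 0.85579 mol, giving 0.85579 Ca and 0.85579 O.
51.95 wt% SiO2 ÷ 60.083 g/mol = 0.86464 mol, giving 0.86464 Si and 1.72928 O.
Oxygen sums to 2.58507; scaling by 3/2.58507 = 1.16051 puts the formula on 3 O.
Si: 0.86464 × 1.16051 = 1.003 atoms per formula unit.

1.003 Si apfu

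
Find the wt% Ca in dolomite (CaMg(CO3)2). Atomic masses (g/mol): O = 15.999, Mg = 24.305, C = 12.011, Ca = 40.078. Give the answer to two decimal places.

21.73 mass %

Formula mass = 1*40.078 + 1*24.305 + 2*12.011 + 6*15.999 = 184.399 g/mol, of which 40.078 g is Ca.
So Ca makes up 40.078/184.399 = 0.2173 of the mass, i.e. 21.73%.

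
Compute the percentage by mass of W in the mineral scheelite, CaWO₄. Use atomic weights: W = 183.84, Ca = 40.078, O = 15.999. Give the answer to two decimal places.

M(CaWO₄) = 287.914 g/mol.
W contributes 1 × 183.84 = 183.840 g per mole.
183.840/287.914 = 0.6385 → 63.85%.

63.85 mass %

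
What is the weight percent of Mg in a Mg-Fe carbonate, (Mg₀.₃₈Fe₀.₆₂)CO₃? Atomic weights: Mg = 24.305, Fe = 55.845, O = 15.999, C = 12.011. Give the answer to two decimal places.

8.89 wt%

Molar mass of (Mg₀.₃₈Fe₀.₆₂)CO₃: 0.38*24.305 + 0.62*55.845 + 1*12.011 + 3*15.999 = 103.868 g/mol.
Mass of Mg per formula unit: 0.38 × 24.305 = 9.236 g.
Weight fraction Mg = 9.236 / 103.868 = 0.0889.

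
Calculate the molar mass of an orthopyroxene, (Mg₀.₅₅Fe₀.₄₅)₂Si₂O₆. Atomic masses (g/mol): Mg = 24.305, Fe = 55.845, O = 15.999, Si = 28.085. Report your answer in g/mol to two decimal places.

229.16 g/mol

The formula mass is the sum 1.10*24.305 + 0.90*55.845 + 2*28.085 + 6*15.999.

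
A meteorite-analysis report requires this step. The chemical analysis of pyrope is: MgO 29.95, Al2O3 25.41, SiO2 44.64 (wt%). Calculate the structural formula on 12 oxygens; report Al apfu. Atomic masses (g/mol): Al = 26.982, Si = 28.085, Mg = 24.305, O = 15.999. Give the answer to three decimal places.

2.009 Al apfu

29.95 wt% MgO ÷ 40.304 g/mol = 0.74310 mol, giving 0.74310 Mg and 0.74310 O.
25.41 wt% Al2O3 ÷ 101.961 g/mol = 0.24921 mol, giving 0.49842 Al and 0.74763 O.
44.64 wt% SiO2 ÷ 60.083 g/mol = 0.74297 mol, giving 0.74297 Si and 1.48594 O.
Oxygen sums to 2.97667; scaling by 12/2.97667 = 4.03135 puts the formula on 12 O.
Al: 0.49842 × 4.03135 = 2.009 atoms per formula unit.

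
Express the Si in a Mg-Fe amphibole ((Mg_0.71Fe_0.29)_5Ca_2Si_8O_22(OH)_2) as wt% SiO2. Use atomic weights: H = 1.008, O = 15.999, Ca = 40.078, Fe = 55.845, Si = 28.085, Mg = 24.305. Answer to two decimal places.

56.02 wt%

M((Mg_0.71Fe_0.29)_5Ca_2Si_8O_22(OH)_2) = 858.086 g/mol; M(SiO2) = 60.083 g/mol.
Moles SiO2 per formula unit = 8 Si ÷ 1 = 8.0000.
SiO2 fraction = (8.0000 × 60.083) / 858.086 = 480.664/858.086 = 0.5602.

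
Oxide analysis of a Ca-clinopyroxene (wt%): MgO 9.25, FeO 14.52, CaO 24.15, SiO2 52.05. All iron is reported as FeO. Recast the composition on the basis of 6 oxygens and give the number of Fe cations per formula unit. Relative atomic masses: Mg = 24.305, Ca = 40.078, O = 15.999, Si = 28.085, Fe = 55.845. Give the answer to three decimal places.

MgO (M=40.304): mol = 0.22951; Mg = 0.22951, O = 0.22951.
FeO (M=71.844): mol = 0.20210; Fe = 0.20210, O = 0.20210.
CaO (M=56.077): mol = 0.43066; Ca = 0.43066, O = 0.43066.
SiO2 (M=60.083): mol = 0.86630; Si = 0.86630, O = 1.73260.
ΣO = 2.59487; factor = 6/ΣO = 2.31225.
Fe apfu = 0.20210 × 2.31225 = 0.467.

0.467 Fe apfu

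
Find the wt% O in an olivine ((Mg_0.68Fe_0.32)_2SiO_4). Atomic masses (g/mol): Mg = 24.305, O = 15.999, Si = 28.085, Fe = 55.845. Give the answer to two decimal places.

Molar mass of (Mg_0.68Fe_0.32)_2SiO_4: 1.36×24.305 + 0.64×55.845 + 1×28.085 + 4×15.999 = 160.877 g/mol.
Mass of O per formula unit: 4 × 15.999 = 63.996 g.
Weight fraction O = 63.996 / 160.877 = 0.3978.

39.78 mass %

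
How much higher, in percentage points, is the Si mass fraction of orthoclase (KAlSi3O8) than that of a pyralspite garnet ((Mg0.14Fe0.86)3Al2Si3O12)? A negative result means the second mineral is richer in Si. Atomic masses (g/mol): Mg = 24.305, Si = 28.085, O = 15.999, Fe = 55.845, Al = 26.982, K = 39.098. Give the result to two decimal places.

12.88 percentage points

Si in KAlSi3O8: molar mass 278.327 g/mol; 3×28.085 = 84.255 g → 30.27 wt%.
Si in (Mg0.14Fe0.86)3Al2Si3O12: molar mass 484.495 g/mol; 3×28.085 = 84.255 g → 17.39 wt%.
Difference = 30.27 − 17.39 = 12.88 percentage points.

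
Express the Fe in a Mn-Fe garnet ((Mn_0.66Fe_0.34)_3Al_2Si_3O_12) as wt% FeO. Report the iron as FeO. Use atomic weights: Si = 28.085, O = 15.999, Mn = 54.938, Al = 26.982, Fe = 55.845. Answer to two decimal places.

Molar mass of (Mn_0.66Fe_0.34)_3Al_2Si_3O_12 = 1.98·54.938 + 1.02·55.845 + 2·26.982 + 3·28.085 + 12·15.999 = 495.946 g/mol.
Each formula unit contains 1.02 Fe, equivalent to 1.02/1 = 1.0200 mol FeO.
M(FeO) = 1×55.845 + 1×15.999 = 71.844 g/mol.
Mass of FeO per formula unit = 1.0200 × 71.844 = 73.281 g.
FeO wt% = 73.281 / 495.946 × 100 = 14.78%.

14.78 wt%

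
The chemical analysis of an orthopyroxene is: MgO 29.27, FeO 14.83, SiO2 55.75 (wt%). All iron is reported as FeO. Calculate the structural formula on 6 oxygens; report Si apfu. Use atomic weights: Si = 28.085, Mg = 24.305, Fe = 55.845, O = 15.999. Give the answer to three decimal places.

MgO (M=40.304): mol = 0.72623; Mg = 0.72623, O = 0.72623.
FeO (M=71.844): mol = 0.20642; Fe = 0.20642, O = 0.20642.
SiO2 (M=60.083): mol = 0.92788; Si = 0.92788, O = 1.85576.
ΣO = 2.78841; factor = 6/ΣO = 2.15176.
Si apfu = 0.92788 × 2.15176 = 1.997.

1.997 Si apfu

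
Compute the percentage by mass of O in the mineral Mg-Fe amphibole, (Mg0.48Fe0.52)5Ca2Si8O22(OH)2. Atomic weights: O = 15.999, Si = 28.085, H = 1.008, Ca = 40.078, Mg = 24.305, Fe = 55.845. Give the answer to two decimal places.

42.93 mass %

Molar mass of (Mg0.48Fe0.52)5Ca2Si8O22(OH)2: 2.40*24.305 + 2.60*55.845 + 2*40.078 + 8*28.085 + 24*15.999 + 2*1.008 = 894.357 g/mol.
Mass of O per formula unit: 24 × 15.999 = 383.976 g.
Weight fraction O = 383.976 / 894.357 = 0.4293.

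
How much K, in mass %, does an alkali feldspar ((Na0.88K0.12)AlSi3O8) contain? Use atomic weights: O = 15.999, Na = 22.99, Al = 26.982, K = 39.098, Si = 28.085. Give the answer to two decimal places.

1.78 mass %

Molar mass of (Na0.88K0.12)AlSi3O8: 0.88×22.99 + 0.12×39.098 + 1×26.982 + 3×28.085 + 8×15.999 = 264.152 g/mol.
Mass of K per formula unit: 0.12 × 39.098 = 4.692 g.
Weight fraction K = 4.692 / 264.152 = 0.0178.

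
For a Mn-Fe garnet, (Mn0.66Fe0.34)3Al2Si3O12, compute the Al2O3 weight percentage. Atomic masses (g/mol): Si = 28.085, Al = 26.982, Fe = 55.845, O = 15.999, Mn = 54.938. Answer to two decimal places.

20.56 wt%

M((Mn0.66Fe0.34)3Al2Si3O12) = 495.946 g/mol; M(Al2O3) = 101.961 g/mol.
Moles Al2O3 per formula unit = 2 Al ÷ 2 = 1.0000.
Al2O3 fraction = (1.0000 × 101.961) / 495.946 = 101.961/495.946 = 0.2056.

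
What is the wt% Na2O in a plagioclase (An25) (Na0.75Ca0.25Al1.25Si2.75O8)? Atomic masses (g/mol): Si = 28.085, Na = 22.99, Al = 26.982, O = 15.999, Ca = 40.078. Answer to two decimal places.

8.73 wt%

Molar mass of Na0.75Ca0.25Al1.25Si2.75O8 = 0.75·22.99 + 0.25·40.078 + 1.25·26.982 + 2.75·28.085 + 8·15.999 = 266.215 g/mol.
Each formula unit contains 0.75 Na, equivalent to 0.75/2 = 0.3750 mol Na2O.
M(Na2O) = 2×22.99 + 1×15.999 = 61.979 g/mol.
Mass of Na2O per formula unit = 0.3750 × 61.979 = 23.242 g.
Na2O wt% = 23.242 / 266.215 × 100 = 8.73%.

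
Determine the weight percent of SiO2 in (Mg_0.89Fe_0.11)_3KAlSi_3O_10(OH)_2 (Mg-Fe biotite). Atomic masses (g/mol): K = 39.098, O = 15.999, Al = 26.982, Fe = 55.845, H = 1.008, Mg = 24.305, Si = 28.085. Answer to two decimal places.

M((Mg_0.89Fe_0.11)_3KAlSi_3O_10(OH)_2) = 427.662 g/mol; M(SiO2) = 60.083 g/mol.
Moles SiO2 per formula unit = 3 Si ÷ 1 = 3.0000.
SiO2 fraction = (3.0000 × 60.083) / 427.662 = 180.249/427.662 = 0.4215.

42.15 wt%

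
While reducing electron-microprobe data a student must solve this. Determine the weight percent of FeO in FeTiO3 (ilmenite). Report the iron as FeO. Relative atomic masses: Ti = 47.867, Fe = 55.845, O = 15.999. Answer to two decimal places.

47.36 wt%

Formula mass = 151.709 g/mol.
1 Fe → 1.0000 mol FeO per formula unit; M(FeO) = 71.844, so FeO mass = 71.844 g.
71.844/151.709 × 100 = 47.36 wt%.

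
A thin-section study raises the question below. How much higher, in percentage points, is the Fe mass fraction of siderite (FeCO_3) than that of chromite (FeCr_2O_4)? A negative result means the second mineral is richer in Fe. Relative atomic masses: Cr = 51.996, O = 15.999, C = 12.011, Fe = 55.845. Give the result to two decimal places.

23.25 percentage points

Fe in FeCO_3: molar mass 115.853 g/mol; 1×55.845 = 55.845 g → 48.20 wt%.
Fe in FeCr_2O_4: molar mass 223.833 g/mol; 1×55.845 = 55.845 g → 24.95 wt%.
Difference = 48.20 − 24.95 = 23.25 percentage points.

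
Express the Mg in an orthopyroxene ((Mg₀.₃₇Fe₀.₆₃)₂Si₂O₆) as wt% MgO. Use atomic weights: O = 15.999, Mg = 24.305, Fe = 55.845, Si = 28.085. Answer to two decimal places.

12.40 wt%

Molar mass of (Mg₀.₃₇Fe₀.₆₃)₂Si₂O₆ = 0.74*24.305 + 1.26*55.845 + 2*28.085 + 6*15.999 = 240.514 g/mol.
Each formula unit contains 0.74 Mg, equivalent to 0.74/1 = 0.7400 mol MgO.
M(MgO) = 1×24.305 + 1×15.999 = 40.304 g/mol.
Mass of MgO per formula unit = 0.7400 × 40.304 = 29.825 g.
MgO wt% = 29.825 / 240.514 × 100 = 12.40%.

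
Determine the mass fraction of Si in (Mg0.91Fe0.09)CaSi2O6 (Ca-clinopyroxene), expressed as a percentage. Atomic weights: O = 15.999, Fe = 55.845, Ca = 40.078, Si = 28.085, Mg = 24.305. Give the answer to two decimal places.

25.60 wt%

Molar mass of (Mg0.91Fe0.09)CaSi2O6: 0.91×24.305 + 0.09×55.845 + 1×40.078 + 2×28.085 + 6×15.999 = 219.386 g/mol.
Mass of Si per formula unit: 2 × 28.085 = 56.170 g.
Weight fraction Si = 56.170 / 219.386 = 0.2560.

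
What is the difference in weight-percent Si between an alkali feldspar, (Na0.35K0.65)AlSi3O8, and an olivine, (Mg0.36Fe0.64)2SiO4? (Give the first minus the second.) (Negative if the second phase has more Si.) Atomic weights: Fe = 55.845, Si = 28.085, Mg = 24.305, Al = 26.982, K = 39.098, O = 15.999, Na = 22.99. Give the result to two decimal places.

M((Na0.35K0.65)AlSi3O8) = 272.689 g/mol, so wt% Si = 84.255/272.689 × 100 = 30.90%.
M((Mg0.36Fe0.64)2SiO4) = 181.062 g/mol, so wt% Si = 28.085/181.062 × 100 = 15.51%.
30.90 − 15.51 = 15.39 pp.

15.39 percentage points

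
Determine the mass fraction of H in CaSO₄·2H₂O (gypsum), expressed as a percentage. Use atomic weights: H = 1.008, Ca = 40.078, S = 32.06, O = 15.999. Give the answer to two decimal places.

M(CaSO₄·2H₂O) = 172.164 g/mol.
H contributes 4 × 1.008 = 4.032 g per mole.
4.032/172.164 = 0.0234 → 2.34%.

2.34 weight percent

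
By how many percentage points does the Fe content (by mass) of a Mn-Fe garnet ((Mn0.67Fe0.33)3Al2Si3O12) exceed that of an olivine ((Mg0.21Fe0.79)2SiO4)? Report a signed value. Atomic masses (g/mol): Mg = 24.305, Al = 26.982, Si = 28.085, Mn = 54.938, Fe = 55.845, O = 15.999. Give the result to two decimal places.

Fe in (Mn0.67Fe0.33)3Al2Si3O12: molar mass 495.919 g/mol; 0.99×55.845 = 55.287 g → 11.15 wt%.
Fe in (Mg0.21Fe0.79)2SiO4: molar mass 190.524 g/mol; 1.58×55.845 = 88.235 g → 46.31 wt%.
Difference = 11.15 − 46.31 = -35.16 percentage points.

-35.16 percentage points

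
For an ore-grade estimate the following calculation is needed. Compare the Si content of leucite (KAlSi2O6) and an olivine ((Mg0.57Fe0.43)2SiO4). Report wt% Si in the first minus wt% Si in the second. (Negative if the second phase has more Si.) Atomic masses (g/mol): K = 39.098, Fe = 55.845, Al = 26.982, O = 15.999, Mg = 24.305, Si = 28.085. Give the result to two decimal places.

9.00 percentage points

Si in KAlSi2O6: molar mass 218.244 g/mol; 2×28.085 = 56.170 g → 25.74 wt%.
Si in (Mg0.57Fe0.43)2SiO4: molar mass 167.815 g/mol; 1×28.085 = 28.085 g → 16.74 wt%.
Difference = 25.74 − 16.74 = 9.00 percentage points.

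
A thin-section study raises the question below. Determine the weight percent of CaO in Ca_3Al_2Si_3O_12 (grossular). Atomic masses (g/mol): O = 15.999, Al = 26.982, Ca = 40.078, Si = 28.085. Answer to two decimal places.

37.35 wt%

M(Ca_3Al_2Si_3O_12) = 450.441 g/mol; M(CaO) = 56.077 g/mol.
Moles CaO per formula unit = 3 Ca ÷ 1 = 3.0000.
CaO fraction = (3.0000 × 56.077) / 450.441 = 168.231/450.441 = 0.3735.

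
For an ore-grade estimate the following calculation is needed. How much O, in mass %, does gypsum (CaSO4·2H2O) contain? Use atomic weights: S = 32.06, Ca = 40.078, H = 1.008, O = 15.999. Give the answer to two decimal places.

55.76 mass %

Molar mass of CaSO4·2H2O: 1*40.078 + 1*32.06 + 6*15.999 + 4*1.008 = 172.164 g/mol.
Mass of O per formula unit: 6 × 15.999 = 95.994 g.
Weight fraction O = 95.994 / 172.164 = 0.5576.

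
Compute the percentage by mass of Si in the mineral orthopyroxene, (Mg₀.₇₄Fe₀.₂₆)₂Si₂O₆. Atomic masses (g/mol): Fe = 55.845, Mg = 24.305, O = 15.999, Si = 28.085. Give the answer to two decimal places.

25.86 weight percent

Formula mass = 1.48*24.305 + 0.52*55.845 + 2*28.085 + 6*15.999 = 217.175 g/mol, of which 56.170 g is Si.
So Si makes up 56.170/217.175 = 0.2586 of the mass, i.e. 25.86%.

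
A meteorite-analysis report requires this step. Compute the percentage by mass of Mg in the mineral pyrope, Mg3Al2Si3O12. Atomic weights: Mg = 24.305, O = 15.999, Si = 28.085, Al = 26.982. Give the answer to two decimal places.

18.09 weight percent

Formula mass = 3*24.305 + 2*26.982 + 3*28.085 + 12*15.999 = 403.122 g/mol, of which 72.915 g is Mg.
So Mg makes up 72.915/403.122 = 0.1809 of the mass, i.e. 18.09%.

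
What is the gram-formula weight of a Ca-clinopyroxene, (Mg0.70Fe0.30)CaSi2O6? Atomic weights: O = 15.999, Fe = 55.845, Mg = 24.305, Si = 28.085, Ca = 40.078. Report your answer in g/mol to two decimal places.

The formula mass is the sum 0.70·24.305 + 0.30·55.845 + 1·40.078 + 2·28.085 + 6·15.999.

226.01 g/mol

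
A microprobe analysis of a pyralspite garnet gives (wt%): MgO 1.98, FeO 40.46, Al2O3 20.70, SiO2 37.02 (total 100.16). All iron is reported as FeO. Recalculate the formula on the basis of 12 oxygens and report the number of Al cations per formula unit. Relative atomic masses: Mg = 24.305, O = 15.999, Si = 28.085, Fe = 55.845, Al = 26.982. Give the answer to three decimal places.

MgO: 1.98/40.304 = 0.04913 mol → 0.04913 mol Mg, 0.04913 mol O.
FeO: 40.46/71.844 = 0.56316 mol → 0.56316 mol Fe, 0.56316 mol O.
Al2O3: 20.70/101.961 = 0.20302 mol → 0.40604 mol Al, 0.60906 mol O.
SiO2: 37.02/60.083 = 0.61615 mol → 0.61615 mol Si, 1.23230 mol O.
Total oxygen = 2.45365 mol. Normalization factor = 12/2.45365 = 4.89067.
Al per 12 O = 0.40604 × 4.89067 = 1.986.

1.986 Al apfu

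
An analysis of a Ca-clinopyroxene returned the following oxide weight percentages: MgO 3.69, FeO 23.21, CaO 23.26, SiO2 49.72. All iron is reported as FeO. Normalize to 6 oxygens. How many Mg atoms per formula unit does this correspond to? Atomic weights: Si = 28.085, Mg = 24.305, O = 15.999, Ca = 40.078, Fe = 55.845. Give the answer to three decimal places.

MgO (M=40.304): mol = 0.09155; Mg = 0.09155, O = 0.09155.
FeO (M=71.844): mol = 0.32306; Fe = 0.32306, O = 0.32306.
CaO (M=56.077): mol = 0.41479; Ca = 0.41479, O = 0.41479.
SiO2 (M=60.083): mol = 0.82752; Si = 0.82752, O = 1.65504.
ΣO = 2.48444; factor = 6/ΣO = 2.41503.
Mg apfu = 0.09155 × 2.41503 = 0.221.

0.221 Mg apfu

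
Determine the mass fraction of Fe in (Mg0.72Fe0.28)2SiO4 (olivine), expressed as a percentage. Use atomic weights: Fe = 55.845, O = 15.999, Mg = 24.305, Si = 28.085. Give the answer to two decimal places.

Formula mass = 1.44·24.305 + 0.56·55.845 + 1·28.085 + 4·15.999 = 158.353 g/mol, of which 31.273 g is Fe.
So Fe makes up 31.273/158.353 = 0.1975 of the mass, i.e. 19.75%.

19.75 weight percent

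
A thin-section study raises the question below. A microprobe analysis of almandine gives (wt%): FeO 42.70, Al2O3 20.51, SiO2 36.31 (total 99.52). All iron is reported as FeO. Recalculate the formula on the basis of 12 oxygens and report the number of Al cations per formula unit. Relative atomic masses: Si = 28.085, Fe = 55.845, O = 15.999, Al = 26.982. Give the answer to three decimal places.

FeO: 42.70/71.844 = 0.59434 mol → 0.59434 mol Fe, 0.59434 mol O.
Al2O3: 20.51/101.961 = 0.20116 mol → 0.40232 mol Al, 0.60348 mol O.
SiO2: 36.31/60.083 = 0.60433 mol → 0.60433 mol Si, 1.20866 mol O.
Total oxygen = 2.40648 mol. Normalization factor = 12/2.40648 = 4.98654.
Al per 12 O = 0.40232 × 4.98654 = 2.006.

2.006 Al apfu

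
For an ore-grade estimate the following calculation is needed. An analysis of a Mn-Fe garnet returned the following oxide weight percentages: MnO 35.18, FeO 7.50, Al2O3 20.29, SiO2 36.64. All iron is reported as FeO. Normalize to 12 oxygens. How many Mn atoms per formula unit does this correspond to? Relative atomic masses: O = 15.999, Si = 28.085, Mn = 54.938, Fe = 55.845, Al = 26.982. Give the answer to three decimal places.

2.462 Mn apfu

35.18 wt% MnO ÷ 70.937 g/mol = 0.49593 mol, giving 0.49593 Mn and 0.49593 O.
7.50 wt% FeO ÷ 71.844 g/mol = 0.10439 mol, giving 0.10439 Fe and 0.10439 O.
20.29 wt% Al2O3 ÷ 101.961 g/mol = 0.19900 mol, giving 0.39800 Al and 0.59700 O.
36.64 wt% SiO2 ÷ 60.083 g/mol = 0.60982 mol, giving 0.60982 Si and 1.21964 O.
Oxygen sums to 2.41696; scaling by 12/2.41696 = 4.96491 puts the formula on 12 O.
Mn: 0.49593 × 4.96491 = 2.462 atoms per formula unit.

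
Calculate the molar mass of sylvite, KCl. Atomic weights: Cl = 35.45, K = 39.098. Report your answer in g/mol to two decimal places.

74.55 g/mol

M = 1*39.098 + 1*35.45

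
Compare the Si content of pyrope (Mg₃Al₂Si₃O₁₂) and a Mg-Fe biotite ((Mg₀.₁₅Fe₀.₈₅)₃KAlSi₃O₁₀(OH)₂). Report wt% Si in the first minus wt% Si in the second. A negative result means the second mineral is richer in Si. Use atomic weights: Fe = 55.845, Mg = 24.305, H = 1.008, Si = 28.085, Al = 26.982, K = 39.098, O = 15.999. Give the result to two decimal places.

First mineral: 84.255 g Si in 403.122 g formula = 20.90 wt% Si.
Second mineral: 84.255 g Si in 497.681 g formula = 16.93 wt% Si.
20.90% − 16.93% gives a difference of 3.97 percentage points.

3.97 percentage points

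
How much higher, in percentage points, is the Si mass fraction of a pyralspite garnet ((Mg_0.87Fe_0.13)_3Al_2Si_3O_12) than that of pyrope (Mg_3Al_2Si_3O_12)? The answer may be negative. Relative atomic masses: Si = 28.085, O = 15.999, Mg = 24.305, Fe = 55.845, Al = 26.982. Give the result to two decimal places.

-0.62 percentage points

First mineral: 84.255 g Si in 415.423 g formula = 20.28 wt% Si.
Second mineral: 84.255 g Si in 403.122 g formula = 20.90 wt% Si.
20.28% − 20.90% gives a difference of -0.62 percentage points.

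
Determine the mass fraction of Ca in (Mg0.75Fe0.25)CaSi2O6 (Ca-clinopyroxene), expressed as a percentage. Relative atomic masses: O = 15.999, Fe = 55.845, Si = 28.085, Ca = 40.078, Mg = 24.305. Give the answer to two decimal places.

M((Mg0.75Fe0.25)CaSi2O6) = 224.432 g/mol.
Ca contributes 1 × 40.078 = 40.078 g per mole.
40.078/224.432 = 0.1786 → 17.86%.

17.86 weight percent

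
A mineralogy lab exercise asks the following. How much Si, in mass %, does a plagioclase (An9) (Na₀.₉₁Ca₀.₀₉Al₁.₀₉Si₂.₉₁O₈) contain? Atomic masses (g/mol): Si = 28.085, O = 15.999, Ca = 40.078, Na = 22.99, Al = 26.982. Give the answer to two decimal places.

31.00 mass %

M(Na₀.₉₁Ca₀.₀₉Al₁.₀₉Si₂.₉₁O₈) = 263.658 g/mol.
Si contributes 2.91 × 28.085 = 81.727 g per mole.
81.727/263.658 = 0.3100 → 31.00%.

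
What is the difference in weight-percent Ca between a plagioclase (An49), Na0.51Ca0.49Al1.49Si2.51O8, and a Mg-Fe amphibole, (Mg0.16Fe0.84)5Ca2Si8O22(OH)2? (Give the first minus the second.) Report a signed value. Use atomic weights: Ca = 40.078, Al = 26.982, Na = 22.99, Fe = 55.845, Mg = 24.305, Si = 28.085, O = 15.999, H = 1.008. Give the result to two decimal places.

-1.21 percentage points

M(Na0.51Ca0.49Al1.49Si2.51O8) = 270.052 g/mol, so wt% Ca = 19.638/270.052 × 100 = 7.27%.
M((Mg0.16Fe0.84)5Ca2Si8O22(OH)2) = 944.821 g/mol, so wt% Ca = 80.156/944.821 × 100 = 8.48%.
7.27 − 8.48 = -1.21 pp.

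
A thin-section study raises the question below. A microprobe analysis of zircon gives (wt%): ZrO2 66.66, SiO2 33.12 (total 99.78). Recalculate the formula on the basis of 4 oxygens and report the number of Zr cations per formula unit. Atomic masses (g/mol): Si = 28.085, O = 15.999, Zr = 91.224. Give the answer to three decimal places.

0.991 Zr apfu

ZrO2: 66.66/123.222 = 0.54097 mol → 0.54097 mol Zr, 1.08194 mol O.
SiO2: 33.12/60.083 = 0.55124 mol → 0.55124 mol Si, 1.10248 mol O.
Total oxygen = 2.18442 mol. Normalization factor = 4/2.18442 = 1.83115.
Zr per 4 O = 0.54097 × 1.83115 = 0.991.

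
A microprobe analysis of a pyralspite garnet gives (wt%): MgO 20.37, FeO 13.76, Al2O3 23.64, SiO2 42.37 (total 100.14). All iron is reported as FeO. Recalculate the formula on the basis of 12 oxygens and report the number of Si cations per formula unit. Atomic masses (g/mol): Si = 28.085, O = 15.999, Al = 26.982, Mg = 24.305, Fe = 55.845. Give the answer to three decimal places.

20.37 wt% MgO ÷ 40.304 g/mol = 0.50541 mol, giving 0.50541 Mg and 0.50541 O.
13.76 wt% FeO ÷ 71.844 g/mol = 0.19153 mol, giving 0.19153 Fe and 0.19153 O.
23.64 wt% Al2O3 ÷ 101.961 g/mol = 0.23185 mol, giving 0.46370 Al and 0.69555 O.
42.37 wt% SiO2 ÷ 60.083 g/mol = 0.70519 mol, giving 0.70519 Si and 1.41038 O.
Oxygen sums to 2.80287; scaling by 12/2.80287 = 4.28133 puts the formula on 12 O.
Si: 0.70519 × 4.28133 = 3.019 atoms per formula unit.

3.019 Si apfu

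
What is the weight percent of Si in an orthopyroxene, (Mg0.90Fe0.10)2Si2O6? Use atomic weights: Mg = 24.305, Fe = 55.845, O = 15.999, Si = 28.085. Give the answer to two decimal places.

Formula mass = 1.80·24.305 + 0.20·55.845 + 2·28.085 + 6·15.999 = 207.082 g/mol, of which 56.170 g is Si.
So Si makes up 56.170/207.082 = 0.2712 of the mass, i.e. 27.12%.

27.12 mass %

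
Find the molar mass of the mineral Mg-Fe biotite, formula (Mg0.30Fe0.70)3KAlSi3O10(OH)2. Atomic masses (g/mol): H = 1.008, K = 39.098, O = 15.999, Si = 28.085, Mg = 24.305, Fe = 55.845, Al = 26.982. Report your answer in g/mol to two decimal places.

483.49 g/mol

Mg: 0.90 × 24.305 = 21.8745
Fe: 2.10 × 55.845 = 117.2745
K: 1 × 39.098 = 39.0980
Al: 1 × 26.982 = 26.9820
Si: 3 × 28.085 = 84.2550
O: 12 × 15.999 = 191.9880
H: 2 × 1.008 = 2.0160
Summing the contributions gives the formula mass.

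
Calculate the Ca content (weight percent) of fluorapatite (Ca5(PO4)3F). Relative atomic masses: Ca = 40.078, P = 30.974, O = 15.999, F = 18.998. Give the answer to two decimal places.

39.74 weight percent

Formula mass = 5·40.078 + 3·30.974 + 12·15.999 + 1·18.998 = 504.298 g/mol, of which 200.390 g is Ca.
So Ca makes up 200.390/504.298 = 0.3974 of the mass, i.e. 39.74%.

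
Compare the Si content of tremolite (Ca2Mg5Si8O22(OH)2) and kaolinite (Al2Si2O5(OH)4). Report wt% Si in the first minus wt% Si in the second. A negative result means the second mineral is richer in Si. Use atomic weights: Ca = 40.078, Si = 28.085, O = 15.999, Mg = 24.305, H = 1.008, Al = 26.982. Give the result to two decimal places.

Si in Ca2Mg5Si8O22(OH)2: molar mass 812.353 g/mol; 8×28.085 = 224.680 g → 27.66 wt%.
Si in Al2Si2O5(OH)4: molar mass 258.157 g/mol; 2×28.085 = 56.170 g → 21.76 wt%.
Difference = 27.66 − 21.76 = 5.90 percentage points.

5.90 percentage points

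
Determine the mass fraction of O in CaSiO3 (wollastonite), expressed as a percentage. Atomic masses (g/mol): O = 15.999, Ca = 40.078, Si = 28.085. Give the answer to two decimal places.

Molar mass of CaSiO3: 1*40.078 + 1*28.085 + 3*15.999 = 116.160 g/mol.
Mass of O per formula unit: 3 × 15.999 = 47.997 g.
Weight fraction O = 47.997 / 116.160 = 0.4132.

41.32 mass %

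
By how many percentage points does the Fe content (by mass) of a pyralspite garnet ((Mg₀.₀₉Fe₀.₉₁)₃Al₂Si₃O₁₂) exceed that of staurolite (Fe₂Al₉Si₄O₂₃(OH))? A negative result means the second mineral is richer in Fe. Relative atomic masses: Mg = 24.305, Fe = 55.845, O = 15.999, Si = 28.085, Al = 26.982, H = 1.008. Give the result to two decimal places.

M((Mg₀.₀₉Fe₀.₉₁)₃Al₂Si₃O₁₂) = 489.226 g/mol, so wt% Fe = 152.457/489.226 × 100 = 31.16%.
M(Fe₂Al₉Si₄O₂₃(OH)) = 851.852 g/mol, so wt% Fe = 111.690/851.852 × 100 = 13.11%.
31.16 − 13.11 = 18.05 pp.

18.05 percentage points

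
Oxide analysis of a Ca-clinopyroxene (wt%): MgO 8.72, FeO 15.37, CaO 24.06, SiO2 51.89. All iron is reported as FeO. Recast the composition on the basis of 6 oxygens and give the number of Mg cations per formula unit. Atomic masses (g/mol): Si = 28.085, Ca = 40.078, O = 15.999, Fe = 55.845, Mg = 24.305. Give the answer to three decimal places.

MgO: 8.72/40.304 = 0.21636 mol → 0.21636 mol Mg, 0.21636 mol O.
FeO: 15.37/71.844 = 0.21394 mol → 0.21394 mol Fe, 0.21394 mol O.
CaO: 24.06/56.077 = 0.42905 mol → 0.42905 mol Ca, 0.42905 mol O.
SiO2: 51.89/60.083 = 0.86364 mol → 0.86364 mol Si, 1.72728 mol O.
Total oxygen = 2.58663 mol. Normalization factor = 6/2.58663 = 2.31962.
Mg per 6 O = 0.21636 × 2.31962 = 0.502.

0.502 Mg apfu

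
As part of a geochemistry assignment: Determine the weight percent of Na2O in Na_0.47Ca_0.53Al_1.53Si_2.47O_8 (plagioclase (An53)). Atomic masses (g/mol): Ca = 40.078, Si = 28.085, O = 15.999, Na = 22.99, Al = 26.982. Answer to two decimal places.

M(Na_0.47Ca_0.53Al_1.53Si_2.47O_8) = 270.691 g/mol; M(Na2O) = 61.979 g/mol.
Moles Na2O per formula unit = 0.47 Na ÷ 2 = 0.2350.
Na2O fraction = (0.2350 × 61.979) / 270.691 = 14.565/270.691 = 0.0538.

5.38 wt%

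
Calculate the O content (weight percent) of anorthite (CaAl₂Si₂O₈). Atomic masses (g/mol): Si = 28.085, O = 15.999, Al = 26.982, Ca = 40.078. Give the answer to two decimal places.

46.01 weight percent

M(CaAl₂Si₂O₈) = 278.204 g/mol.
O contributes 8 × 15.999 = 127.992 g per mole.
127.992/278.204 = 0.4601 → 46.01%.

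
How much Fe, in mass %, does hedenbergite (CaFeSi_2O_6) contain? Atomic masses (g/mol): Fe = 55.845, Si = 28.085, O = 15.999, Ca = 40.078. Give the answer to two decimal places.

22.51 mass %

M(CaFeSi_2O_6) = 248.087 g/mol.
Fe contributes 1 × 55.845 = 55.845 g per mole.
55.845/248.087 = 0.2251 → 22.51%.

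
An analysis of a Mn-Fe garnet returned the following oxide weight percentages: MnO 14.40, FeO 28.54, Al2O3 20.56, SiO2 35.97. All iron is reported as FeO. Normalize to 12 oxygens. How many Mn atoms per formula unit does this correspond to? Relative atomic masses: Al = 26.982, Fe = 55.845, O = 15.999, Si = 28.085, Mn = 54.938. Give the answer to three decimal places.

MnO: 14.40/70.937 = 0.20300 mol → 0.20300 mol Mn, 0.20300 mol O.
FeO: 28.54/71.844 = 0.39725 mol → 0.39725 mol Fe, 0.39725 mol O.
Al2O3: 20.56/101.961 = 0.20165 mol → 0.40330 mol Al, 0.60495 mol O.
SiO2: 35.97/60.083 = 0.59867 mol → 0.59867 mol Si, 1.19734 mol O.
Total oxygen = 2.40254 mol. Normalization factor = 12/2.40254 = 4.99471.
Mn per 12 O = 0.20300 × 4.99471 = 1.014.

1.014 Mn apfu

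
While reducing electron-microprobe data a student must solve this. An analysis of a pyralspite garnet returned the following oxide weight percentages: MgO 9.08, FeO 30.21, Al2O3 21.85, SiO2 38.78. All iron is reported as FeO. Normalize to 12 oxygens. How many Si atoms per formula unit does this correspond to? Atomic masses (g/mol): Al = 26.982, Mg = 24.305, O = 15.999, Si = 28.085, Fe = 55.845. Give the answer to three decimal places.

MgO: 9.08/40.304 = 0.22529 mol → 0.22529 mol Mg, 0.22529 mol O.
FeO: 30.21/71.844 = 0.42049 mol → 0.42049 mol Fe, 0.42049 mol O.
Al2O3: 21.85/101.961 = 0.21430 mol → 0.42860 mol Al, 0.64290 mol O.
SiO2: 38.78/60.083 = 0.64544 mol → 0.64544 mol Si, 1.29088 mol O.
Total oxygen = 2.57956 mol. Normalization factor = 12/2.57956 = 4.65196.
Si per 12 O = 0.64544 × 4.65196 = 3.003.

3.003 Si apfu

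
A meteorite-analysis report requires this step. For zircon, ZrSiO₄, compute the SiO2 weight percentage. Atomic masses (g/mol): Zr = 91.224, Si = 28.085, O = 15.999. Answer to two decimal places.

32.78 wt%

Molar mass of ZrSiO₄ = 1·91.224 + 1·28.085 + 4·15.999 = 183.305 g/mol.
Each formula unit contains 1 Si, equivalent to 1/1 = 1.0000 mol SiO2.
M(SiO2) = 1×28.085 + 2×15.999 = 60.083 g/mol.
Mass of SiO2 per formula unit = 1.0000 × 60.083 = 60.083 g.
SiO2 wt% = 60.083 / 183.305 × 100 = 32.78%.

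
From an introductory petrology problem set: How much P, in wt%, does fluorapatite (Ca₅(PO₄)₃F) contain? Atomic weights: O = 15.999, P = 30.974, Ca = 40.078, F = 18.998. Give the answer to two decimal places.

18.43 wt%

Formula mass = 5×40.078 + 3×30.974 + 12×15.999 + 1×18.998 = 504.298 g/mol, of which 92.922 g is P.
So P makes up 92.922/504.298 = 0.1843 of the mass, i.e. 18.43%.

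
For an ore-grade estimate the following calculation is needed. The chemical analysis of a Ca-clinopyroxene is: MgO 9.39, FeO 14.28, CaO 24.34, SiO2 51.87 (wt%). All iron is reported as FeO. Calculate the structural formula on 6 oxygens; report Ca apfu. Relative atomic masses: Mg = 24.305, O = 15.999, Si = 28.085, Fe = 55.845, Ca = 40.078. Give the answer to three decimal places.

MgO: 9.39/40.304 = 0.23298 mol → 0.23298 mol Mg, 0.23298 mol O.
FeO: 14.28/71.844 = 0.19876 mol → 0.19876 mol Fe, 0.19876 mol O.
CaO: 24.34/56.077 = 0.43405 mol → 0.43405 mol Ca, 0.43405 mol O.
SiO2: 51.87/60.083 = 0.86331 mol → 0.86331 mol Si, 1.72662 mol O.
Total oxygen = 2.59241 mol. Normalization factor = 6/2.59241 = 2.31445.
Ca per 6 O = 0.43405 × 2.31445 = 1.005.

1.005 Ca apfu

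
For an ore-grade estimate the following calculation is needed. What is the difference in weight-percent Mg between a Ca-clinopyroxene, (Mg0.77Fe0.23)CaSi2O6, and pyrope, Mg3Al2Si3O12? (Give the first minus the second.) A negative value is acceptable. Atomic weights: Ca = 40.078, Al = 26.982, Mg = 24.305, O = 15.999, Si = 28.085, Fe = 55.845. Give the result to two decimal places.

First mineral: 18.715 g Mg in 223.801 g formula = 8.36 wt% Mg.
Second mineral: 72.915 g Mg in 403.122 g formula = 18.09 wt% Mg.
8.36% − 18.09% gives a difference of -9.73 percentage points.

-9.73 percentage points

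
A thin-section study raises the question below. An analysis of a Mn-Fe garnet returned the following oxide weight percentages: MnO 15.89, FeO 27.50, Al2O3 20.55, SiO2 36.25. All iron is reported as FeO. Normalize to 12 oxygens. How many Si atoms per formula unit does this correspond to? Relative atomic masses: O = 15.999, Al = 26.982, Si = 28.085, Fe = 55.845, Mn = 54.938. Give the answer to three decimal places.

2.994 Si apfu

MnO: 15.89/70.937 = 0.22400 mol → 0.22400 mol Mn, 0.22400 mol O.
FeO: 27.50/71.844 = 0.38277 mol → 0.38277 mol Fe, 0.38277 mol O.
Al2O3: 20.55/101.961 = 0.20155 mol → 0.40310 mol Al, 0.60465 mol O.
SiO2: 36.25/60.083 = 0.60333 mol → 0.60333 mol Si, 1.20666 mol O.
Total oxygen = 2.41808 mol. Normalization factor = 12/2.41808 = 4.96261.
Si per 12 O = 0.60333 × 4.96261 = 2.994.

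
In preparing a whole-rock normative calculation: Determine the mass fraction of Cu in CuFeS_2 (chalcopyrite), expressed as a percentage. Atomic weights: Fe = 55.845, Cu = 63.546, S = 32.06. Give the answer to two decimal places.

34.63 wt%

Molar mass of CuFeS_2: 1×63.546 + 1×55.845 + 2×32.06 = 183.511 g/mol.
Mass of Cu per formula unit: 1 × 63.546 = 63.546 g.
Weight fraction Cu = 63.546 / 183.511 = 0.3463.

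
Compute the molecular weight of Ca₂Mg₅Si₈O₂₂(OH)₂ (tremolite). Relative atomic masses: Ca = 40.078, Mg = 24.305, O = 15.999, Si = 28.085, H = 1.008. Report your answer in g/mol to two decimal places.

The formula mass is the sum 2×40.078 + 5×24.305 + 8×28.085 + 24×15.999 + 2×1.008.

812.35 g/mol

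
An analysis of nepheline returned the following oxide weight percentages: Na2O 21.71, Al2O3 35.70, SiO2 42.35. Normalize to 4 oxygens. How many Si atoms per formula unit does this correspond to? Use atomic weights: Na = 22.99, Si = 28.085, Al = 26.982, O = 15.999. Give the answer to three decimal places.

1.003 Si apfu

Na2O (M=61.979): mol = 0.35028; Na = 0.70056, O = 0.35028.
Al2O3 (M=101.961): mol = 0.35013; Al = 0.70026, O = 1.05039.
SiO2 (M=60.083): mol = 0.70486; Si = 0.70486, O = 1.40972.
ΣO = 2.81039; factor = 4/ΣO = 1.42329.
Si apfu = 0.70486 × 1.42329 = 1.003.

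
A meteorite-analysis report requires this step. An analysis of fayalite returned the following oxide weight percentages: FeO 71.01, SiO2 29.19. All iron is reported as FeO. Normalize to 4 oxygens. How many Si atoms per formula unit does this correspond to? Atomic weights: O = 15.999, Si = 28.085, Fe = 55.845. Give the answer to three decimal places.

0.991 Si apfu

FeO: 71.01/71.844 = 0.98839 mol → 0.98839 mol Fe, 0.98839 mol O.
SiO2: 29.19/60.083 = 0.48583 mol → 0.48583 mol Si, 0.97166 mol O.
Total oxygen = 1.96005 mol. Normalization factor = 4/1.96005 = 2.04076.
Si per 4 O = 0.48583 × 2.04076 = 0.991.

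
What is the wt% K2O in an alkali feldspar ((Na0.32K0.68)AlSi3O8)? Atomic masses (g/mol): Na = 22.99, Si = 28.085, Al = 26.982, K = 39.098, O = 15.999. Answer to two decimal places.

11.72 wt%

M((Na0.32K0.68)AlSi3O8) = 273.172 g/mol; M(K2O) = 94.195 g/mol.
Moles K2O per formula unit = 0.68 K ÷ 2 = 0.3400.
K2O fraction = (0.3400 × 94.195) / 273.172 = 32.026/273.172 = 0.1172.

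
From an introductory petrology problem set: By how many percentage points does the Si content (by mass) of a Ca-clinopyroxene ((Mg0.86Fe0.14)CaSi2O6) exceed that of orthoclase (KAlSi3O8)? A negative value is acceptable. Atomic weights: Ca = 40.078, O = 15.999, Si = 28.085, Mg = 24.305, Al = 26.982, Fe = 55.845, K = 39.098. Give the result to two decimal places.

-4.85 percentage points

First mineral: 56.170 g Si in 220.963 g formula = 25.42 wt% Si.
Second mineral: 84.255 g Si in 278.327 g formula = 30.27 wt% Si.
25.42% − 30.27% gives a difference of -4.85 percentage points.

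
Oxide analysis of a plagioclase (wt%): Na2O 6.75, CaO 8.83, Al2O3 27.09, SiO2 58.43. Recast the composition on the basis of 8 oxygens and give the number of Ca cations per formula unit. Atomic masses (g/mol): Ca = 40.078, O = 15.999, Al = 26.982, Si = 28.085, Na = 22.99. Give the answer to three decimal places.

6.75 wt% Na2O ÷ 61.979 g/mol = 0.10891 mol, giving 0.21782 Na and 0.10891 O.
8.83 wt% CaO ÷ 56.077 g/mol = 0.15746 mol, giving 0.15746 Ca and 0.15746 O.
27.09 wt% Al2O3 ÷ 101.961 g/mol = 0.26569 mol, giving 0.53138 Al and 0.79707 O.
58.43 wt% SiO2 ÷ 60.083 g/mol = 0.97249 mol, giving 0.97249 Si and 1.94498 O.
Oxygen sums to 3.00842; scaling by 8/3.00842 = 2.65920 puts the formula on 8 O.
Ca: 0.15746 × 2.65920 = 0.419 atoms per formula unit.

0.419 Ca apfu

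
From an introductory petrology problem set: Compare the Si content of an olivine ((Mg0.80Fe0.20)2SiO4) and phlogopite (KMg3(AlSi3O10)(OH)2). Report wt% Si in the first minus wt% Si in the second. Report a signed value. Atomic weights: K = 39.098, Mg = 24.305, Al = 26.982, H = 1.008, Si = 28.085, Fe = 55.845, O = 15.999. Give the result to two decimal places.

First mineral: 28.085 g Si in 153.307 g formula = 18.32 wt% Si.
Second mineral: 84.255 g Si in 417.254 g formula = 20.19 wt% Si.
18.32% − 20.19% gives a difference of -1.87 percentage points.

-1.87 percentage points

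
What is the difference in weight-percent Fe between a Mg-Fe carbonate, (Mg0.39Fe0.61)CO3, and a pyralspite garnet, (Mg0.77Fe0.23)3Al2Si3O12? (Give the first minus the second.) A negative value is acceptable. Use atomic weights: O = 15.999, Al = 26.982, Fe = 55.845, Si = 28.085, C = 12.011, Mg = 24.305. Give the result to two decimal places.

23.83 percentage points

Fe in (Mg0.39Fe0.61)CO3: molar mass 103.552 g/mol; 0.61×55.845 = 34.065 g → 32.90 wt%.
Fe in (Mg0.77Fe0.23)3Al2Si3O12: molar mass 424.885 g/mol; 0.69×55.845 = 38.533 g → 9.07 wt%.
Difference = 32.90 − 9.07 = 23.83 percentage points.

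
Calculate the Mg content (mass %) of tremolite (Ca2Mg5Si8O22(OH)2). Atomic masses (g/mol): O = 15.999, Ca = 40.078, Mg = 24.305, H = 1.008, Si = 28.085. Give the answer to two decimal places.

14.96 mass %

Molar mass of Ca2Mg5Si8O22(OH)2: 2*40.078 + 5*24.305 + 8*28.085 + 24*15.999 + 2*1.008 = 812.353 g/mol.
Mass of Mg per formula unit: 5 × 24.305 = 121.525 g.
Weight fraction Mg = 121.525 / 812.353 = 0.1496.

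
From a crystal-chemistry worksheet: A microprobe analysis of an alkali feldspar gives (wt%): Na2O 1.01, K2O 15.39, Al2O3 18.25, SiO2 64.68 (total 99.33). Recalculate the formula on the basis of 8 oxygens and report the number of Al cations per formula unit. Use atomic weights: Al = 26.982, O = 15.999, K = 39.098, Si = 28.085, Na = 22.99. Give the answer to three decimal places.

Na2O: 1.01/61.979 = 0.01630 mol → 0.03260 mol Na, 0.01630 mol O.
K2O: 15.39/94.195 = 0.16338 mol → 0.32676 mol K, 0.16338 mol O.
Al2O3: 18.25/101.961 = 0.17899 mol → 0.35798 mol Al, 0.53697 mol O.
SiO2: 64.68/60.083 = 1.07651 mol → 1.07651 mol Si, 2.15302 mol O.
Total oxygen = 2.86967 mol. Normalization factor = 8/2.86967 = 2.78778.
Al per 8 O = 0.35798 × 2.78778 = 0.998.

0.998 Al apfu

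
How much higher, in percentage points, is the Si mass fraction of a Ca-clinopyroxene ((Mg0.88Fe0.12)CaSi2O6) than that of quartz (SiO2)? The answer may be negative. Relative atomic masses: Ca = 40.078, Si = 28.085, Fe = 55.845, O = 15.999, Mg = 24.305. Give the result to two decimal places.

-21.25 percentage points

First mineral: 56.170 g Si in 220.332 g formula = 25.49 wt% Si.
Second mineral: 28.085 g Si in 60.083 g formula = 46.74 wt% Si.
25.49% − 46.74% gives a difference of -21.25 percentage points.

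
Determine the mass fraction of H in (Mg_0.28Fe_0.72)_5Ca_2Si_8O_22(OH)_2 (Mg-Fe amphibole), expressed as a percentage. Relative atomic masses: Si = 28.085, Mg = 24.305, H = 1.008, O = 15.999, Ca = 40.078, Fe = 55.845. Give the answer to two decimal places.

0.22 wt%

Molar mass of (Mg_0.28Fe_0.72)_5Ca_2Si_8O_22(OH)_2: 1.40·24.305 + 3.60·55.845 + 2·40.078 + 8·28.085 + 24·15.999 + 2·1.008 = 925.897 g/mol.
Mass of H per formula unit: 2 × 1.008 = 2.016 g.
Weight fraction H = 2.016 / 925.897 = 0.0022.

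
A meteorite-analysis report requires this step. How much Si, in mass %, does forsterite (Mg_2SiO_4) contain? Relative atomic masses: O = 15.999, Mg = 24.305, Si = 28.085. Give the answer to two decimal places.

M(Mg_2SiO_4) = 140.691 g/mol.
Si contributes 1 × 28.085 = 28.085 g per mole.
28.085/140.691 = 0.1996 → 19.96%.

19.96 mass %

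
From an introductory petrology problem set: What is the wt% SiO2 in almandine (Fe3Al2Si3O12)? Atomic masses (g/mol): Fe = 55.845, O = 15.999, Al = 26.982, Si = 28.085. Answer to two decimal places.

36.21 wt%

M(Fe3Al2Si3O12) = 497.742 g/mol; M(SiO2) = 60.083 g/mol.
Moles SiO2 per formula unit = 3 Si ÷ 1 = 3.0000.
SiO2 fraction = (3.0000 × 60.083) / 497.742 = 180.249/497.742 = 0.3621.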